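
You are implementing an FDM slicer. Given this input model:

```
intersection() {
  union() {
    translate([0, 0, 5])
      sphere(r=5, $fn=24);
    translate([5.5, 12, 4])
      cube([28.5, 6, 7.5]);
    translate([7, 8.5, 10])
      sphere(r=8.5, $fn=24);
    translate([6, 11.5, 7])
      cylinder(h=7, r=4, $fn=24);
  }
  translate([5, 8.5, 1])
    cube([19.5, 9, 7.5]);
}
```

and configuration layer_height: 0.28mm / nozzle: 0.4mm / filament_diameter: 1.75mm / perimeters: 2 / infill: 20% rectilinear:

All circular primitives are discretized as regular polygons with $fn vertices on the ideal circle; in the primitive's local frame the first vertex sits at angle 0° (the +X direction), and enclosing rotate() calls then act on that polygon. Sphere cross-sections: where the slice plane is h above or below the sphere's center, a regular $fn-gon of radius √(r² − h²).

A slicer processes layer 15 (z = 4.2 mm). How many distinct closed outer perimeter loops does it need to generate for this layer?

1

At z = 4.2 mm: the sphere: section is a regular 24-gon, circumradius = √(r²−h²) = √(5²−0.8²) = 4.936; the cube at (5.5, 12) (footprint 28.5×6) is included at this height; the sphere at (7, 8.5): section is a regular 24-gon, circumradius = √(r²−h²) = √(8.5²−5.8²) = 6.214; the cylinder at (6, 11.5) is absent (z outside [7, 14]); Combining (union): the regions partially overlap (shared area 13.55 mm²), so overlapping operands fuse into one piece — 1 connected region; the cube at (5, 8.5) (footprint 19.5×9) is included at this height; After intersecting: the 19.5×9 cube at (5, 8.5) partially overlaps the result so far; clipping to the common part keeps 133.13 mm² — 1 connected region. The result has 1 disconnected region.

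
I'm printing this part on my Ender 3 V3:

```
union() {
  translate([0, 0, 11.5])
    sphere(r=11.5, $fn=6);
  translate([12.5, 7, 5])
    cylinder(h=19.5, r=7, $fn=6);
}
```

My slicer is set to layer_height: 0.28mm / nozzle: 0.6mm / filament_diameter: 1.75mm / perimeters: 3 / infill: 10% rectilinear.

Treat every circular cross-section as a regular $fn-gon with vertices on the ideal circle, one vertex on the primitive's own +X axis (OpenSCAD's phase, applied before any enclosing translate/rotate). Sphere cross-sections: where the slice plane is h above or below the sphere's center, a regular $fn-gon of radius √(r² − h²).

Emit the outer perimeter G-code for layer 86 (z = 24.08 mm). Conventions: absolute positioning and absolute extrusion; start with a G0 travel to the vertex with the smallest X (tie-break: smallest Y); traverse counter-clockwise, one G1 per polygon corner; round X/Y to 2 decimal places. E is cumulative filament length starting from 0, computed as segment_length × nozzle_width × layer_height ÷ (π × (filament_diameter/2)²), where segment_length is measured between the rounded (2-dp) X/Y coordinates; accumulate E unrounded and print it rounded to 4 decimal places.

G0 X5.50 Y7.00 Z24.08
G1 X9.00 Y0.94 E0.4888
G1 X16.00 Y0.94 E0.9777
G1 X19.50 Y7.00 E1.4665
G1 X16.00 Y13.06 E1.9553
G1 X9.00 Y13.06 E2.4442
G1 X5.50 Y7.00 E2.9330

At z = 24.08 mm: the sphere is not intersected at this z (|z−center|=12.580 > r=11.5); the r=7 cylinder at (12.5, 7) contributes a regular 6-gon of circumradius 7; Merging all regions: only the r=7 cylinder at (12.5, 7) is present, so the union is just that shape — 1 connected region. The outline is a single polygon with 6 vertices. Extrusion per mm of travel: 0.6 × 0.28 / (π × 0.875²) = 0.069846. Accumulating E over each segment gives final E = 2.9330.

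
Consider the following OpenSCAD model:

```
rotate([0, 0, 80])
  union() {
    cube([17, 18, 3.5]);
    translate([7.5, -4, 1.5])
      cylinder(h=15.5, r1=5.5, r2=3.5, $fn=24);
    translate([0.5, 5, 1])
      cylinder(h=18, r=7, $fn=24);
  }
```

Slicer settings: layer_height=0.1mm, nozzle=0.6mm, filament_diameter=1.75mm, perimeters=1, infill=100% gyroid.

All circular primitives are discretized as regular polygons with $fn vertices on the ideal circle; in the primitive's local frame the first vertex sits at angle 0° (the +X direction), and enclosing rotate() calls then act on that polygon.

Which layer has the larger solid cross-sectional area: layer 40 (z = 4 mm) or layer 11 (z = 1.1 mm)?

Layer 40 (z = 4): the cube is absent (z outside [0, 3.5]); the cone at (7.5, -4) contributes a regular 24-gon of circumradius 5.177 (interpolated between r1=5.5 and r2=3.5 at t=0.161) (area = (24/2)·5.177²·sin(360°/24) = 83.25 mm²); the r=7 cylinder at (0.5, 5) gives a regular 24-gon of circumradius 7 (constant along its height) (area = (24/2)·7.000²·sin(360°/24) = 152.19 mm²); Combining (union): the regions partially overlap — summed areas 235.44 mm² minus the doubly-counted overlap 1.90 mm² gives 233.54 mm² — area = 233.54 mm²; (rotated 80° about Z; rotation is an isometry so areas/perimeters/island counts are preserved). So its area = 233.54 mm². Layer 11 (z = 1.1): the 17×18 cube contributes its full rectangle (area 306.00 mm²); the cone at (7.5, -4) does not reach this height (z outside [1.5, 17]); the r=7 cylinder at (0.5, 5) contributes a regular 24-gon of circumradius 7 (area = (24/2)·7.000²·sin(360°/24) = 152.19 mm²); Combining (union): the regions partially overlap — summed areas 458.19 mm² minus the doubly-counted overlap 75.55 mm² gives 382.64 mm² — area = 382.64 mm²; (rotated 80° about Z; rotation is an isometry so areas/perimeters/island counts are preserved). So its area = 382.64 mm². Layer 11 is larger (382.64 vs 233.54 mm²).

layer 11 (z = 1.1 mm)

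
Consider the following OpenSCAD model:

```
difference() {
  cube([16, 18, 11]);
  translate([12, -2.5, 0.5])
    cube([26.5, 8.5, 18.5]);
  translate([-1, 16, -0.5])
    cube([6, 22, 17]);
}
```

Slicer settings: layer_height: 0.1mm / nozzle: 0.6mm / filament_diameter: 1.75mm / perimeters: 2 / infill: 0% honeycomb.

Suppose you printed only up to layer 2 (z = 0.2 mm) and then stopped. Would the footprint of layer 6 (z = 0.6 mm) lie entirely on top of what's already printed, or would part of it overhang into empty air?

entirely on top

Compare the two slices. At z = 0.2: the cube (footprint 16×18) is included at this height (area 288.00 mm²); the cube at (12, -2.5) is not intersected at this z (z outside [0.5, 19]); the cube at (-1, 16) (footprint 6×22) is included at this height (area 132.00 mm²); Subtracting the remaining from the first: starting from the 16×18 cube (288.00 mm²), the 6×22 cube at (-1, 16) partially overlaps it — only the 10.00 mm² overlap (of its 132.00 mm²) is removed, clipping the outline — area = 278.00 mm². At z = 0.6: the cube is present — its section is the full 16×18 rectangle (area 288.00 mm²); the cube at (12, -2.5) is present — its section is the full 26.5×8.5 rectangle (area 225.25 mm²); the cube at (-1, 16) is present — its section is the full 6×22 rectangle (area 132.00 mm²); After the difference (first − rest): starting from the 16×18 cube (288.00 mm²), the 26.5×8.5 cube at (12, -2.5) partially overlaps it — only the 24.00 mm² overlap (of its 225.25 mm²) is removed, clipping the outline; the 6×22 cube at (-1, 16) partially overlaps it — only the 10.00 mm² overlap (of its 132.00 mm²) is removed, clipping the outline — area = 254.00 mm². Checking containment: the cross-section at z = 0.6 is a subset of the cross-section at z = 0.2.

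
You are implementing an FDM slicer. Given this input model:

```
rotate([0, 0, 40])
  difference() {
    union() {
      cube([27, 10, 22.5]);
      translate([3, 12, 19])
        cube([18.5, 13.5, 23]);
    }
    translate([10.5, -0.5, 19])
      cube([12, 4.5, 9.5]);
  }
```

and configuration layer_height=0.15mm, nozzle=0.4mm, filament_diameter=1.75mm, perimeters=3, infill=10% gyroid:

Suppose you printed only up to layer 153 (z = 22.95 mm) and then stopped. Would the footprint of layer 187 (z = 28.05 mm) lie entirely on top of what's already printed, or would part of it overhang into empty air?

Compare the two slices. At z = 22.95: the cube is not intersected at this z (z outside [0, 22.5]); the cube at (3, 12) (footprint 18.5×13.5) is included at this height (area 249.75 mm²); Taking the union: only the 18.5×13.5 cube at (3, 12) is present, so the union is just that shape — area = 249.75 mm²; the 12×4.5 cube at (10.5, -0.5) contributes its full rectangle (area 54.00 mm²); Subtracting the remaining from the first: starting from the result so far (249.75 mm²), the 12×4.5 cube at (10.5, -0.5) misses the remaining region (no effect) — area = 249.75 mm²; (rotated 40° about Z; rotation is an isometry so areas/perimeters/island counts are preserved). At z = 28.05: the cube is not intersected at this z (z outside [0, 22.5]); the cube at (3, 12) (footprint 18.5×13.5) is included at this height (area 249.75 mm²); Taking the union: only the 18.5×13.5 cube at (3, 12) is present, so the union is just that shape — area = 249.75 mm²; the cube at (10.5, -0.5) is present — its section is the full 12×4.5 rectangle (area 54.00 mm²); Taking the first minus the rest: starting from the result so far (249.75 mm²), the 12×4.5 cube at (10.5, -0.5) misses the remaining region (no effect) — area = 249.75 mm²; (rotated 40° about Z; rotation is an isometry so areas/perimeters/island counts are preserved). Checking containment: the cross-section at z = 28.05 is a subset of the cross-section at z = 22.95.

entirely on top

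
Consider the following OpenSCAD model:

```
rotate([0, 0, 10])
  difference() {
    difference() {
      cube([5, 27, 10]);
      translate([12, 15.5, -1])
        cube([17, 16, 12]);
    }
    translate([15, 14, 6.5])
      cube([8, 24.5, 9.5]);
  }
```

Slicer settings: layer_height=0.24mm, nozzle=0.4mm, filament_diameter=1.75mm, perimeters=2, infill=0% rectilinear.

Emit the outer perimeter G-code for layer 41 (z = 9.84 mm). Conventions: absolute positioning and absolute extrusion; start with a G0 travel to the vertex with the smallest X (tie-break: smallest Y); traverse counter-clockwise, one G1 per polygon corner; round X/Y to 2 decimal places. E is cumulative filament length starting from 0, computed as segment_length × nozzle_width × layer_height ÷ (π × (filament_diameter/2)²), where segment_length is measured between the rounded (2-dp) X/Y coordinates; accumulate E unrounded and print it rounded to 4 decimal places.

At z = 9.84 mm: the cube (footprint 5×27) is included at this height; the cube at (12, 15.5) is present — its section is the full 17×16 rectangle; Taking the first minus the rest: starting from the 5×27 cube, the 17×16 cube at (12, 15.5) misses the remaining region (no effect) — 1 connected region; the 8×24.5 cube at (15, 14) contributes its full rectangle; After the difference (first − rest): starting from the result so far, the 8×24.5 cube at (15, 14) misses the remaining region (no effect) — 1 connected region; (rotated 10° about Z; rotation is an isometry so areas/perimeters/island counts are preserved). The outline is a single polygon with 4 vertices. Extrusion per mm of travel: 0.4 × 0.24 / (π × 0.875²) = 0.039912. Accumulating E over each segment gives final E = 2.5544.

G0 X-4.69 Y26.59 Z9.84
G1 X0.00 Y0.00 E1.0776
G1 X4.92 Y0.87 E1.2771
G1 X0.24 Y27.46 E2.3546
G1 X-4.69 Y26.59 E2.5544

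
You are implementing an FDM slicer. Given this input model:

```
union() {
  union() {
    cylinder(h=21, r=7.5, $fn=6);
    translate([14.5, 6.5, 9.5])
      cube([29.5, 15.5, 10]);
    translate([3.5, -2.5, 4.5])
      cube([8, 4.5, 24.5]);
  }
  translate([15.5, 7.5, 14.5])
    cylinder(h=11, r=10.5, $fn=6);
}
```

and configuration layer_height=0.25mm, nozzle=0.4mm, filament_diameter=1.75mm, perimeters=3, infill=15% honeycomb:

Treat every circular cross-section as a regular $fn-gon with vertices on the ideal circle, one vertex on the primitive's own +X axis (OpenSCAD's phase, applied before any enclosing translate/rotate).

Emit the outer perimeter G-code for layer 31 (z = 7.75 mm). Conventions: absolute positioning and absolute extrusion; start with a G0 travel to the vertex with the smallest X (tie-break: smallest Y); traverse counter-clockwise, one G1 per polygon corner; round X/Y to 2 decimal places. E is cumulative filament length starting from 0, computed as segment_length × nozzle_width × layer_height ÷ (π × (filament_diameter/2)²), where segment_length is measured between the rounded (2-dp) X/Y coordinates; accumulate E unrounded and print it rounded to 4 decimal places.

G0 X-7.50 Y0.00 Z7.75
G1 X-3.75 Y-6.50 E0.3120
G1 X3.75 Y-6.50 E0.6238
G1 X6.06 Y-2.50 E0.8158
G1 X11.50 Y-2.50 E1.0420
G1 X11.50 Y2.00 E1.2291
G1 X6.35 Y2.00 E1.4432
G1 X3.75 Y6.50 E1.6593
G1 X-3.75 Y6.50 E1.9711
G1 X-7.50 Y0.00 E2.2831

At z = 7.75 mm: the r=7.5 cylinder contributes a regular 6-gon of circumradius 7.5; the cube at (14.5, 6.5) does not reach this height (z outside [9.5, 19.5]); the cube at (3.5, -2.5) is present — its section is the full 8×4.5 rectangle; Taking the union: the regions partially overlap (shared area 15.04 mm²), so overlapping operands fuse into one piece — 1 connected region; the cylinder at (15.5, 7.5) is not intersected at this z (z outside [14.5, 25.5]); Combining (union): only that combined region is present, so the union is just that shape — 1 connected region. The outline is a single polygon with 9 vertices. Extrusion per mm of travel: 0.4 × 0.25 / (π × 0.875²) = 0.041575. Accumulating E over each segment gives final E = 2.2831.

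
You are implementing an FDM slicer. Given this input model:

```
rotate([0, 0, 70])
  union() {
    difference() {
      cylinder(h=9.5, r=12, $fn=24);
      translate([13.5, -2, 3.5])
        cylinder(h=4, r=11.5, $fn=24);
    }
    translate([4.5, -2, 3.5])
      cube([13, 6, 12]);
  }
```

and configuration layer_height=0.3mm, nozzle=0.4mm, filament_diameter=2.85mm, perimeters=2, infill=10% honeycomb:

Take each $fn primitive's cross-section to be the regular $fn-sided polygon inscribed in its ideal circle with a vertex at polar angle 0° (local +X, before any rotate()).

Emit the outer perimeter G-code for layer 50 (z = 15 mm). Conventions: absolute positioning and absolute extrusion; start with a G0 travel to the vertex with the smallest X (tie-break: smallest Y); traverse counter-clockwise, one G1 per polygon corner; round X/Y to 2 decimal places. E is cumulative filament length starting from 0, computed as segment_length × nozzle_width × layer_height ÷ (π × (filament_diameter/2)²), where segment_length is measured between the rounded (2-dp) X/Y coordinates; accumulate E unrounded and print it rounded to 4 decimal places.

At z = 15 mm: the cylinder is absent (z outside [0, 9.5]); the cylinder at (13.5, -2) is not intersected at this z (z outside [3.5, 7.5]); Subtracting the remaining from the first: the first operand is absent here, so nothing remains; the 13×6 cube at (4.5, -2) contributes its full rectangle; Combining (union): only the 13×6 cube at (4.5, -2) is present, so the union is just that shape — 1 connected region; (rotated 70° about Z; rotation is an isometry so areas/perimeters/island counts are preserved). The outline is a single polygon with 4 vertices. Extrusion per mm of travel: 0.4 × 0.3 / (π × 1.425²) = 0.018811. Accumulating E over each segment gives final E = 0.7147.

G0 X-2.22 Y5.60 Z15.00
G1 X3.42 Y3.54 E0.1129
G1 X7.86 Y15.76 E0.3575
G1 X2.23 Y17.81 E0.4702
G1 X-2.22 Y5.60 E0.7147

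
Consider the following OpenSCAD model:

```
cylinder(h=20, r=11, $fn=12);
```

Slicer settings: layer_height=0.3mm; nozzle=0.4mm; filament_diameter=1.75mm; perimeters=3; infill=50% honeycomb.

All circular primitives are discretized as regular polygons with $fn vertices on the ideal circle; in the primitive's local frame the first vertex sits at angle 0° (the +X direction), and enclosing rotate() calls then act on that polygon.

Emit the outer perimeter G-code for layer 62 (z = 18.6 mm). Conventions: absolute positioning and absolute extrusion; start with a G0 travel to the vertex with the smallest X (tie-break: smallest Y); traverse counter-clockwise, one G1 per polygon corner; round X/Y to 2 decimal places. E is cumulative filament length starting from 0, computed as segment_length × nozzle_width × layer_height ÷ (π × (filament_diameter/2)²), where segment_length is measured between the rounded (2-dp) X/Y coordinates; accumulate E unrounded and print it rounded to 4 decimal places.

G0 X-11.00 Y0.00 Z18.60
G1 X-9.53 Y-5.50 E0.2840
G1 X-5.50 Y-9.53 E0.5684
G1 X0.00 Y-11.00 E0.8524
G1 X5.50 Y-9.53 E1.1364
G1 X9.53 Y-5.50 E1.4208
G1 X11.00 Y0.00 E1.7048
G1 X9.53 Y5.50 E1.9888
G1 X5.50 Y9.53 E2.2732
G1 X0.00 Y11.00 E2.5572
G1 X-5.50 Y9.53 E2.8412
G1 X-9.53 Y5.50 E3.1255
G1 X-11.00 Y0.00 E3.4096

At z = 18.6 mm: the r=11 cylinder contributes a regular 12-gon of circumradius 11. The outline is a single polygon with 12 vertices. Extrusion per mm of travel: 0.4 × 0.3 / (π × 0.875²) = 0.049890. Accumulating E over each segment gives final E = 3.4096.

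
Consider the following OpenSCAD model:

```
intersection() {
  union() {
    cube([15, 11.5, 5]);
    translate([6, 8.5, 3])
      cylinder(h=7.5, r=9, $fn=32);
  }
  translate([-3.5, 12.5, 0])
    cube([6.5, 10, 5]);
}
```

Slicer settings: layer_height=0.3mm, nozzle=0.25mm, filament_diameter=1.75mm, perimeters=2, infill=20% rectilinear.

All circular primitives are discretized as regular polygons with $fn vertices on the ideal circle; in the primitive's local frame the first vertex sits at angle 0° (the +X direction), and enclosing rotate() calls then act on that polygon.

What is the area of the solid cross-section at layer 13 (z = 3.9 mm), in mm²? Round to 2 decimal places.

At z = 3.9 mm: the cube is present — its section is the full 15×11.5 rectangle (area 172.50 mm²); the cylinder at (6, 8.5): section is a regular 32-gon, circumradius r=9 (area = (32/2)·9.000²·sin(360°/32) = 252.84 mm²); Combining (union): the regions partially overlap — summed areas 425.34 mm² minus the doubly-counted overlap 155.29 mm² gives 270.05 mm² — area = 270.05 mm²; the cube at (-3.5, 12.5) (footprint 6.5×10) is included at this height (area 65.00 mm²); Taking the intersection: the 6.5×10 cube at (-3.5, 12.5) partially overlaps that combined region; clipping to the common part keeps 14.15 mm² — area = 14.15 mm². Overall, the cross-section is a single solid region. Net area = 14.15 mm².

14.15 mm²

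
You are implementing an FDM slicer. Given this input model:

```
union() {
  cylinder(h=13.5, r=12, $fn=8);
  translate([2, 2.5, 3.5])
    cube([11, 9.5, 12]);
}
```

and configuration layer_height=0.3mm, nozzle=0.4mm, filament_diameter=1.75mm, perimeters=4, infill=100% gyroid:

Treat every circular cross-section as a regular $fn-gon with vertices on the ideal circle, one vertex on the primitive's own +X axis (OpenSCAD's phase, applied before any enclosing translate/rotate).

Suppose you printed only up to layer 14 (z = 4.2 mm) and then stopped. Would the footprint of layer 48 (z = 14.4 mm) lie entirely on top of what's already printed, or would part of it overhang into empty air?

entirely on top

Compare the two slices. At z = 4.2: the cylinder: section is a regular 8-gon, circumradius r=12 (area = (8/2)·12.000²·sin(360°/8) = 407.29 mm²); the cube at (2, 2.5) is present — its section is the full 11×9.5 rectangle (area 104.50 mm²); Combining (union): the regions partially overlap — summed areas 511.79 mm² minus the doubly-counted overlap 54.95 mm² gives 456.85 mm² — area = 456.85 mm². At z = 14.4: the cylinder is not intersected at this z (z outside [0, 13.5]); the 11×9.5 cube at (2, 2.5) contributes its full rectangle (area 104.50 mm²); Merging all regions: only the 11×9.5 cube at (2, 2.5) is present, so the union is just that shape — area = 104.50 mm². Checking containment: the cross-section at z = 14.4 is a subset of the cross-section at z = 4.2.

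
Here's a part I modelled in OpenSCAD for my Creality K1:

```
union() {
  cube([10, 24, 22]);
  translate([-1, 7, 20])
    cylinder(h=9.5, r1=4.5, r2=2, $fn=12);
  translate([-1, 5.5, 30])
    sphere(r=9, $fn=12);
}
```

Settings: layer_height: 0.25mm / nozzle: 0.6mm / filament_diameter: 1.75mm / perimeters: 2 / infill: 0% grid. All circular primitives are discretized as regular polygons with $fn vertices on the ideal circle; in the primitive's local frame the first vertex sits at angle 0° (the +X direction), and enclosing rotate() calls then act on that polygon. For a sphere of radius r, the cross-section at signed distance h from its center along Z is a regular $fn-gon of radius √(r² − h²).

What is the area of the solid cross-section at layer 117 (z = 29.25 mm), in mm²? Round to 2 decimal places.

At z = 29.25 mm: the cube is not intersected at this z (z outside [0, 22]); the cone at (-1, 7) contributes a regular 12-gon of circumradius 2.066 (interpolated between r1=4.5 and r2=2 at t=0.974) (area = (12/2)·2.066²·sin(360°/12) = 12.80 mm²); the r=9 sphere at (-1, 5.5) slices to a regular 12-gon of circumradius 8.969 (√(r²−h²) with h=0.75 from center) (area = (12/2)·8.969²·sin(360°/12) = 241.31 mm²); Taking the union: the cone at (-1, 7) lies entirely inside the r=9 sphere at (-1, 5.5), so the union is just the r=9 sphere at (-1, 5.5) — area = 241.31 mm². Overall, the cross-section is a single solid region. Net area = 241.31 mm².

241.31 mm²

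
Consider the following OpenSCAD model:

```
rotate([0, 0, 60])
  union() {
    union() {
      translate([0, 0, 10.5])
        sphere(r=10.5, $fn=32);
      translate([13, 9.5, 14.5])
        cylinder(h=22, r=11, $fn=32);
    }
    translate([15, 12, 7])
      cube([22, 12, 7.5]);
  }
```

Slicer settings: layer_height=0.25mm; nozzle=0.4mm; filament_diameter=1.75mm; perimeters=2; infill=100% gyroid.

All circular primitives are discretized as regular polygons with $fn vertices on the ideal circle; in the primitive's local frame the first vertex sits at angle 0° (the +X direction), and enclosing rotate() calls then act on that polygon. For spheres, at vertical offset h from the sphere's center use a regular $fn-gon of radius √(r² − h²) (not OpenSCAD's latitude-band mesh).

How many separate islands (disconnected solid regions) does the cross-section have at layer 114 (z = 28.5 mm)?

At z = 28.5 mm: the sphere does not reach this height (|z−center|=18.000 > r=10.5); the cylinder at (13, 9.5): section is a regular 32-gon, circumradius r=11; Combining (union): only the r=11 cylinder at (13, 9.5) is present, so the union is just that shape — 1 connected region; the cube at (15, 12) is not intersected at this z (z outside [7, 14.5]); Merging all regions: only that combined region is present, so the union is just that shape — 1 connected region; (rotated 60° about Z; rotation is an isometry so areas/perimeters/island counts are preserved). Overall, the cross-section is a single solid region. Island count = 1.

1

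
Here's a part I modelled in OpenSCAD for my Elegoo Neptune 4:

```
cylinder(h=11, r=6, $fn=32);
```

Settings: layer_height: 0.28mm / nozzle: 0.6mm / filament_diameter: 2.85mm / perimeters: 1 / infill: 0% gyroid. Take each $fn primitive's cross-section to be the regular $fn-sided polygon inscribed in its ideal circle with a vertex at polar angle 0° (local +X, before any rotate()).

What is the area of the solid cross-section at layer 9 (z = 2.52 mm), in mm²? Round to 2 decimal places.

At z = 2.52 mm: the cylinder: section is a regular 32-gon, circumradius r=6 (area = (32/2)·6.000²·sin(360°/32) = 112.37 mm²). Overall, the cross-section is a single solid region. Net area = 112.37 mm².

112.37 mm²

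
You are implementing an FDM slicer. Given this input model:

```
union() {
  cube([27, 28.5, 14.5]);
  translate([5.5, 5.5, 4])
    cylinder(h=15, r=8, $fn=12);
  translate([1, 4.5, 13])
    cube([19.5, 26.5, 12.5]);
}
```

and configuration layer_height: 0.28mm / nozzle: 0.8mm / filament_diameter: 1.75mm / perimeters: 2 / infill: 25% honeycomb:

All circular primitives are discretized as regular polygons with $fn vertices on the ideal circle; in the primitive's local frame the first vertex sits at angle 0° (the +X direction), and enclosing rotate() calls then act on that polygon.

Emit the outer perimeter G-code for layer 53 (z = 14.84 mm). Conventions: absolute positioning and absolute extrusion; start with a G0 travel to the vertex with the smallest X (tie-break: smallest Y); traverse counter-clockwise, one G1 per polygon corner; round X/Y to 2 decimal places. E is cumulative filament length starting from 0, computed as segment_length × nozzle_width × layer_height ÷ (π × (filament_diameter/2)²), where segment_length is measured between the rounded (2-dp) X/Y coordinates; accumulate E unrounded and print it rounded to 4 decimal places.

At z = 14.84 mm: the cube does not reach this height (z outside [0, 14.5]); the r=8 cylinder at (5.5, 5.5) gives a regular 12-gon of circumradius 8 (constant along its height); the 19.5×26.5 cube at (1, 4.5) contributes its full rectangle; Combining (union): the regions partially overlap (shared area 93.56 mm²), so overlapping operands fuse into one piece — 1 connected region. The outline is a single polygon with 12 vertices. Extrusion per mm of travel: 0.8 × 0.28 / (π × 0.875²) = 0.093128. Accumulating E over each segment gives final E = 9.6603.

G0 X-2.50 Y5.50 Z14.84
G1 X-1.43 Y1.50 E0.3856
G1 X1.50 Y-1.43 E0.7715
G1 X5.50 Y-2.50 E1.1571
G1 X9.50 Y-1.43 E1.5427
G1 X12.43 Y1.50 E1.9286
G1 X13.23 Y4.50 E2.2178
G1 X20.50 Y4.50 E2.8948
G1 X20.50 Y31.00 E5.3627
G1 X1.00 Y31.00 E7.1787
G1 X1.00 Y11.93 E8.9547
G1 X-1.43 Y9.50 E9.2747
G1 X-2.50 Y5.50 E9.6603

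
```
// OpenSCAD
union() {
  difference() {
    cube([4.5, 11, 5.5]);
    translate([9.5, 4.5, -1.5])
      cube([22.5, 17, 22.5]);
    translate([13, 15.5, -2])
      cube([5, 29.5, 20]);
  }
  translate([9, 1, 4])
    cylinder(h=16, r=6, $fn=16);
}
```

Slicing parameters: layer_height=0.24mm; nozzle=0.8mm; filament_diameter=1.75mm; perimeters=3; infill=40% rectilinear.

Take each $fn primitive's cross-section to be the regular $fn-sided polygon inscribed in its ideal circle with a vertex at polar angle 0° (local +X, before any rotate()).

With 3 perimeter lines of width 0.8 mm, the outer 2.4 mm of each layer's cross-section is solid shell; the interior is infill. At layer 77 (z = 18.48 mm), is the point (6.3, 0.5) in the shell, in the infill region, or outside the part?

infill

At z = 18.48 mm: the cube is not intersected at this z (z outside [0, 5.5]); the cube at (9.5, 4.5) (footprint 22.5×17) is included at this height; the cube at (13, 15.5) is not intersected at this z (z outside [-2, 18]); Subtracting the remaining from the first: the first operand is absent here, so nothing remains; the r=6 cylinder at (9, 1) contributes a regular 16-gon of circumradius 6; Taking the union: only the r=6 cylinder at (9, 1) is present, so the union is just that shape — 1 connected region. Overall, the cross-section is a single solid region. The nearest boundary edge runs (3.00, 1.00)→(3.46, -1.30); distance from the point to it = 3.14 mm. The point is inside the cross-section and 3.14 mm from the nearest boundary — more than the 2.4 mm shell width (3 × 0.8), so it's in the infill interior.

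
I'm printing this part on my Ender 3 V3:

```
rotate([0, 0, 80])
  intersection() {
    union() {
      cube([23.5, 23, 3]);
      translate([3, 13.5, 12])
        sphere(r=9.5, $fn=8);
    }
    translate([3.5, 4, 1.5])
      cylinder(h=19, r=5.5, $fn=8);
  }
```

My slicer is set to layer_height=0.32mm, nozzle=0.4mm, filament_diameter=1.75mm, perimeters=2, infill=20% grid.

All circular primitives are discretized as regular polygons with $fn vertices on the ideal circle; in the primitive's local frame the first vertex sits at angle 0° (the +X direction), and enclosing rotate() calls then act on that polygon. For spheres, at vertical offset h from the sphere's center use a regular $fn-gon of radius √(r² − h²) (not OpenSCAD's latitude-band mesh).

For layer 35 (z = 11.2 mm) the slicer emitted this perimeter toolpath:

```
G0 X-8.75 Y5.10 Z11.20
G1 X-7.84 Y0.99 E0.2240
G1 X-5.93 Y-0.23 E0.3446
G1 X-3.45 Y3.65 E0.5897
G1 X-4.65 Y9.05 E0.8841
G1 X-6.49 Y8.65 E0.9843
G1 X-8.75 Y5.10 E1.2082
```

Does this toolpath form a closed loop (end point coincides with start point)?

Start point (G0): (-8.75, 5.10). End point (last G1): the path returns to the start — closed.

yes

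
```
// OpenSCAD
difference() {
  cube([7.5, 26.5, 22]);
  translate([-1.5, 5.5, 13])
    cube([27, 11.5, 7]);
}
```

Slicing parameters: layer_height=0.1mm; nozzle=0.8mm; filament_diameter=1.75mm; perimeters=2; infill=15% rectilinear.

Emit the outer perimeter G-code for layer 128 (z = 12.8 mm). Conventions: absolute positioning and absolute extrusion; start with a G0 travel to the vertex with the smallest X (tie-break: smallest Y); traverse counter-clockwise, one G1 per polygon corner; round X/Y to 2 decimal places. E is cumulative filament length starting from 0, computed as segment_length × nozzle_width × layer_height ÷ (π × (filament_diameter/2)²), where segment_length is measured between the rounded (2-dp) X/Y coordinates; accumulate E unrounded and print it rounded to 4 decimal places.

G0 X0.00 Y0.00 Z12.80
G1 X7.50 Y0.00 E0.2495
G1 X7.50 Y26.50 E1.1308
G1 X0.00 Y26.50 E1.3803
G1 X0.00 Y0.00 E2.2617

At z = 12.8 mm: the cube (footprint 7.5×26.5) is included at this height; the cube at (-1.5, 5.5) does not reach this height (z outside [13, 20]); Taking the first minus the rest: none of the subtracted shapes is present at this height, so the 7.5×26.5 cube is unchanged — 1 connected region. The outline is a single polygon with 4 vertices. Extrusion per mm of travel: 0.8 × 0.1 / (π × 0.875²) = 0.033260. Accumulating E over each segment gives final E = 2.2617.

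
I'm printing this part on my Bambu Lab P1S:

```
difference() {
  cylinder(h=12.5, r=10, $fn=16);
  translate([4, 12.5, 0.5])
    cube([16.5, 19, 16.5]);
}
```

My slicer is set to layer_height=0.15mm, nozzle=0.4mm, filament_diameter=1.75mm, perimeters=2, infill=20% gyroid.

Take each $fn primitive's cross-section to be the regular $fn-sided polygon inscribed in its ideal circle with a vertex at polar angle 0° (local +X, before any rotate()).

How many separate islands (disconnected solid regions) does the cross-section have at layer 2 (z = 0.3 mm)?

At z = 0.3 mm: the r=10 cylinder gives a regular 16-gon of circumradius 10 (constant along its height); the cube at (4, 12.5) is not intersected at this z (z outside [0.5, 17]); After the difference (first − rest): none of the subtracted shapes is present at this height, so the r=10 cylinder is unchanged — 1 connected region. Overall, the cross-section is a single solid region. Island count = 1.

1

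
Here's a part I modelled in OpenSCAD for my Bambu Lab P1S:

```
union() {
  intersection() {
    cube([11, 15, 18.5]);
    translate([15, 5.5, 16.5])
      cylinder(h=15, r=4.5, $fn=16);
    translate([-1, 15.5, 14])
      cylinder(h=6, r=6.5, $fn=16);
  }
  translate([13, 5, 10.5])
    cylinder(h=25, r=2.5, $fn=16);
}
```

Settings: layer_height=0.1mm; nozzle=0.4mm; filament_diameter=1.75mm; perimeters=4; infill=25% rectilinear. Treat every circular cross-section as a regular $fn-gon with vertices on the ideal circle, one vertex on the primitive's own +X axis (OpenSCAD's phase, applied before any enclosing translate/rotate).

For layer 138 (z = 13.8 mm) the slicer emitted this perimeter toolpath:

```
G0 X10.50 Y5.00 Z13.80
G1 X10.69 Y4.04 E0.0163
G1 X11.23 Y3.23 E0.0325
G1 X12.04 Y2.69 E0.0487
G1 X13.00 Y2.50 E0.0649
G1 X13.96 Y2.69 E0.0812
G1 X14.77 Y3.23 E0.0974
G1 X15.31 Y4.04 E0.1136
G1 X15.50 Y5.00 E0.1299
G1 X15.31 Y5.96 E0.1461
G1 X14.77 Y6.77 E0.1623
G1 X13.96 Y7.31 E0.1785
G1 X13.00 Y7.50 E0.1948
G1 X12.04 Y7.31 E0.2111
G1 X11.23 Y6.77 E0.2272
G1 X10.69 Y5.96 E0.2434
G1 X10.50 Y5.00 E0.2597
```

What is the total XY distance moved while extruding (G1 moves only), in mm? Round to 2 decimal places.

Sum the Euclidean lengths of each G1 segment: total = 15.62 mm.

15.62 mm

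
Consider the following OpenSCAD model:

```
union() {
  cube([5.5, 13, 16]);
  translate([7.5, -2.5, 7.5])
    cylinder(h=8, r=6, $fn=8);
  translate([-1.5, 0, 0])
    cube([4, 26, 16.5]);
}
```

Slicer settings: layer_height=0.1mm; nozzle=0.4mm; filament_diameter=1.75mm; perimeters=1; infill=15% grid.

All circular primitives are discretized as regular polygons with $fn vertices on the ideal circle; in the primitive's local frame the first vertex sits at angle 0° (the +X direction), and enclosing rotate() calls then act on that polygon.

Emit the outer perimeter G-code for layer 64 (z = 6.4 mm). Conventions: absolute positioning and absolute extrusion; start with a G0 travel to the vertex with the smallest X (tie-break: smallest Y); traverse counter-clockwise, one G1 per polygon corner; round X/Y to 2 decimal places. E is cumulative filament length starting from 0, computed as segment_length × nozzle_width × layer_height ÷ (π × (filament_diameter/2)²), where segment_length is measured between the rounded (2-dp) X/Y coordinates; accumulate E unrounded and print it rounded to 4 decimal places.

At z = 6.4 mm: the 5.5×13 cube contributes its full rectangle; the cylinder at (7.5, -2.5) does not reach this height (z outside [7.5, 15.5]); the 4×26 cube at (-1.5, 0) contributes its full rectangle; Merging all regions: the regions partially overlap (shared area 32.50 mm²), so overlapping operands fuse into one piece — 1 connected region. The outline is a single polygon with 6 vertices. Extrusion per mm of travel: 0.4 × 0.1 / (π × 0.875²) = 0.016630. Accumulating E over each segment gives final E = 1.0976.

G0 X-1.50 Y0.00 Z6.40
G1 X5.50 Y0.00 E0.1164
G1 X5.50 Y13.00 E0.3326
G1 X2.50 Y13.00 E0.3825
G1 X2.50 Y26.00 E0.5987
G1 X-1.50 Y26.00 E0.6652
G1 X-1.50 Y0.00 E1.0976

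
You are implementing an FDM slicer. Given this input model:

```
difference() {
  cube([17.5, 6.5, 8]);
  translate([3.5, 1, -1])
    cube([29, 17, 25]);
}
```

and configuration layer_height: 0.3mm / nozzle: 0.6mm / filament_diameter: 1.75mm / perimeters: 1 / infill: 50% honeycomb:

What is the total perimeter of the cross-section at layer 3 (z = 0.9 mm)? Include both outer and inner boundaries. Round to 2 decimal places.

48.00 mm

At z = 0.9 mm: the cube is present — its section is the full 17.5×6.5 rectangle (perimeter 48.00 mm); the cube at (3.5, 1) is present — its section is the full 29×17 rectangle (perimeter 92.00 mm); Taking the first minus the rest: starting from the 17.5×6.5 cube, the 29×17 cube at (3.5, 1) partially overlaps it — only the 77.00 mm² overlap (of its 493.00 mm²) is removed, clipping the outline — boundary = 48.00 mm. Overall, the cross-section is a single solid region. Total boundary length (outer) = 48.00 mm.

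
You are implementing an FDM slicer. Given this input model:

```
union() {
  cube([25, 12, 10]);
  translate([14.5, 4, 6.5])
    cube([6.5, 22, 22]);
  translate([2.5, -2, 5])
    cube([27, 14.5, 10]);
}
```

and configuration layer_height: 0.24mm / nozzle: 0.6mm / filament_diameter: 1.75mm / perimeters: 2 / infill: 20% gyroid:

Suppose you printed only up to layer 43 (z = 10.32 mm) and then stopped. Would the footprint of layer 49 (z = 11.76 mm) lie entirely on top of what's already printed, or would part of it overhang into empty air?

Compare the two slices. At z = 10.32: the cube is not intersected at this z (z outside [0, 10]); the 6.5×22 cube at (14.5, 4) contributes its full rectangle (area 143.00 mm²); the cube at (2.5, -2) (footprint 27×14.5) is included at this height (area 391.50 mm²); Taking the union: the regions partially overlap — summed areas 534.50 mm² minus the doubly-counted overlap 55.25 mm² gives 479.25 mm² — area = 479.25 mm². At z = 11.76: the cube does not reach this height (z outside [0, 10]); the cube at (14.5, 4) is present — its section is the full 6.5×22 rectangle (area 143.00 mm²); the cube at (2.5, -2) is present — its section is the full 27×14.5 rectangle (area 391.50 mm²); Taking the union: the regions partially overlap — summed areas 534.50 mm² minus the doubly-counted overlap 55.25 mm² gives 479.25 mm² — area = 479.25 mm². Checking containment: the cross-section at z = 11.76 is a subset of the cross-section at z = 10.32.

entirely on top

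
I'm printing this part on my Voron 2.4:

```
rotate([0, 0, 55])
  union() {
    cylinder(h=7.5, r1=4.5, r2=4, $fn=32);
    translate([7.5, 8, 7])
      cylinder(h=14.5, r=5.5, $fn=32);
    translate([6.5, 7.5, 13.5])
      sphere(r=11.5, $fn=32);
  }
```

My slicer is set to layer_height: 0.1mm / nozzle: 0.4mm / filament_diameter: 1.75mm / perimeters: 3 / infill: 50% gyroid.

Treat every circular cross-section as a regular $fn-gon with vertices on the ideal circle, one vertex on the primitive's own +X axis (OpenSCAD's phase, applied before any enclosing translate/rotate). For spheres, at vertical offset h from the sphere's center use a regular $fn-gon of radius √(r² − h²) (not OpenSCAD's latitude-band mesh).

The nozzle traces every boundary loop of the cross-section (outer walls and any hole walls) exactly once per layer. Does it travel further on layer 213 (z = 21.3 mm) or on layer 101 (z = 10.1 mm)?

layer 101 (z = 10.1 mm)

Layer 213 (z = 21.3): the cone does not reach this height (z outside [0, 7.5]); the cylinder at (7.5, 8): section is a regular 32-gon, circumradius r=5.5 (perimeter = 2·32·5.500·sin(180°/32) = 34.50 mm); the r=11.5 sphere at (6.5, 7.5) contributes a regular 32-gon of circumradius √(11.5²−7.8²) = 8.450 (perimeter = 2·32·8.450·sin(180°/32) = 53.01 mm); Merging all regions: the r=5.5 cylinder at (7.5, 8) lies entirely inside the r=11.5 sphere at (6.5, 7.5), so the union is just the r=11.5 sphere at (6.5, 7.5) — boundary = 53.01 mm; (rotated 55° about Z; rotation is an isometry so areas/perimeters/island counts are preserved). So its perimeter = 53.01 mm. Layer 101 (z = 10.1): the cone is not intersected at this z (z outside [0, 7.5]); the cylinder at (7.5, 8): section is a regular 32-gon, circumradius r=5.5 (perimeter = 2·32·5.500·sin(180°/32) = 34.50 mm); the r=11.5 sphere at (6.5, 7.5) slices to a regular 32-gon of circumradius 10.986 (√(r²−h²) with h=3.4 from center) (perimeter = 2·32·10.986·sin(180°/32) = 68.92 mm); Taking the union: the r=5.5 cylinder at (7.5, 8) lies entirely inside the r=11.5 sphere at (6.5, 7.5), so the union is just the r=11.5 sphere at (6.5, 7.5) — boundary = 68.92 mm; (whole slice rotated 55° about Z — lengths, areas and connectivity unchanged). So its perimeter = 68.92 mm. Layer 101 is larger (68.92 vs 53.01 mm).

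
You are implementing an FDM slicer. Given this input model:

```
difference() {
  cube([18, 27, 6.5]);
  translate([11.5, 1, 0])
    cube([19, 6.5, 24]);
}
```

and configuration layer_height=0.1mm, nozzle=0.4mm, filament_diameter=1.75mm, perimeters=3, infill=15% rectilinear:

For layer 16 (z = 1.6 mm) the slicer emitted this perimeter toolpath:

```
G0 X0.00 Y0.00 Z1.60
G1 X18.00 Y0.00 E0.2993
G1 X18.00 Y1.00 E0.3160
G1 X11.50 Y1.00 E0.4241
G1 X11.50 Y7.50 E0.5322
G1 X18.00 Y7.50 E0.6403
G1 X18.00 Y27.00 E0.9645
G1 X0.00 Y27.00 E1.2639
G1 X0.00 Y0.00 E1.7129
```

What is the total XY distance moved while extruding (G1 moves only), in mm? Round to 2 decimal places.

103.00 mm

Sum the Euclidean lengths of each G1 segment: total = 103.00 mm.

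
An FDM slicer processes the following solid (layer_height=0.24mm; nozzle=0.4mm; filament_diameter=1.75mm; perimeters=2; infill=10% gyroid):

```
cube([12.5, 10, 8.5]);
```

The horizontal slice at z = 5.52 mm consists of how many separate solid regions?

At z = 5.52 mm: the cube (footprint 12.5×10) is included at this height. The result has 1 disconnected region.

1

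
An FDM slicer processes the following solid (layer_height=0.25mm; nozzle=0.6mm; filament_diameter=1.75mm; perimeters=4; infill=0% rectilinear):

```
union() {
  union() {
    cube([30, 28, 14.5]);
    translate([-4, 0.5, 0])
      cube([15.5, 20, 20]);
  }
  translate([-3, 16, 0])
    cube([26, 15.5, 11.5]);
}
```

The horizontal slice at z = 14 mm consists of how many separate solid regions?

At z = 14 mm: the cube (footprint 30×28) is included at this height; the cube at (-4, 0.5) (footprint 15.5×20) is included at this height; Combining (union): the regions partially overlap (shared area 230.00 mm²), so overlapping operands fuse into one piece — 1 connected region; the cube at (-3, 16) is not intersected at this z (z outside [0, 11.5]); Taking the union: only that combined region is present, so the union is just that shape — 1 connected region. The result has 1 disconnected region.

1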